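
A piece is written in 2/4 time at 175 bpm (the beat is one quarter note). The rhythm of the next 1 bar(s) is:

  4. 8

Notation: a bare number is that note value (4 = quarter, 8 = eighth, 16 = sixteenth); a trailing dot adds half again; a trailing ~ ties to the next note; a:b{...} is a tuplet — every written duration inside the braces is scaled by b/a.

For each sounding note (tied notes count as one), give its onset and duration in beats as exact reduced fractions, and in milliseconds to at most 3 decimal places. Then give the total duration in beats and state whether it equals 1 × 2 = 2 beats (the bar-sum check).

1) 0.0ms=0b +514.286ms=3/2b
2) 514.286ms=3/2b +171.429ms=1/2b
Σ=2b of 2 (175bpm 2/4) — PASS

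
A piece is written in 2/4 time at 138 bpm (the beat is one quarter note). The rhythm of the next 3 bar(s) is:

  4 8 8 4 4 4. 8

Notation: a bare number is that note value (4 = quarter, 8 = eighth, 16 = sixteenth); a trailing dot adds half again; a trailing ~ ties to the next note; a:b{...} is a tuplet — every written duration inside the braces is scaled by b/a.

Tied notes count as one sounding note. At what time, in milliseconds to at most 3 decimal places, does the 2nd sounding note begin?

note 2 onset = 1b = 434.783ms

1. 0.0ms @ 0 + 434.783ms (1)
2. 434.783ms @ 1 + 217.391ms (1/2)
3. 652.174ms @ 3/2 + 217.391ms (1/2)
4. 869.565ms @ 2 + 434.783ms (1)
5. 1304.348ms @ 3 + 434.783ms (1)
6. 1739.13ms @ 4 + 652.174ms (3/2)
7. 2391.304ms @ 11/2 + 217.391ms (1/2)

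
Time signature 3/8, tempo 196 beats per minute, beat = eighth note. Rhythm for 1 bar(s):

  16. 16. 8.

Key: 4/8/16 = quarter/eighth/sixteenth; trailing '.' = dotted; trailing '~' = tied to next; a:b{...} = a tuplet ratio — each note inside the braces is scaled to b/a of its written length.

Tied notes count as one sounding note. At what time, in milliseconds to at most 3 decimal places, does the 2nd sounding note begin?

1. 0.0ms @ 0 + 229.592ms (3/4)
2. 229.592ms @ 3/4 + 229.592ms (3/4)
3. 459.184ms @ 3/2 + 459.184ms (3/2)

note 2 onset = 3/4b = 229.592ms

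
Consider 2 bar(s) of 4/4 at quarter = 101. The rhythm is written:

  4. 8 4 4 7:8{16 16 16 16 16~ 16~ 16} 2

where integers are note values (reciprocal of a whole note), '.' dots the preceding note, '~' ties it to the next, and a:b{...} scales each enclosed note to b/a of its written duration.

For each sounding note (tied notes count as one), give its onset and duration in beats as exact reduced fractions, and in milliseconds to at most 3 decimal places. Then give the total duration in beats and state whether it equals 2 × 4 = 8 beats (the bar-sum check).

1) 0.0ms=0b +891.089ms=3/2b
2) 891.089ms=3/2b +297.03ms=1/2b
3) 1188.119ms=2b +594.059ms=1b
4) 1782.178ms=3b +594.059ms=1b
5) 2376.238ms=4b +169.731ms=2/7b
6) 2545.969ms=30/7b +169.731ms=2/7b
7) 2715.7ms=32/7b +169.731ms=2/7b
8) 2885.431ms=34/7b +169.731ms=2/7b
9) 3055.163ms=36/7b +509.194ms=6/7b
10) 3564.356ms=6b +1188.119ms=2b
Σ=8b of 8 (101bpm 4/4) — PASS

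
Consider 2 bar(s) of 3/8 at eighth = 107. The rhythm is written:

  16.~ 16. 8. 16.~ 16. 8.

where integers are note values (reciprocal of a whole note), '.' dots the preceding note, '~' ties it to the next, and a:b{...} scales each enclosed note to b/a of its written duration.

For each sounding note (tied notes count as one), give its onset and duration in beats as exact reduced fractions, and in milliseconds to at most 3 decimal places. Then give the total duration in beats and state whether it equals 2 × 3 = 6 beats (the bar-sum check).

1) 0.0ms=0b +841.121ms=3/2b
2) 841.121ms=3/2b +841.121ms=3/2b
3) 1682.243ms=3b +841.121ms=3/2b
4) 2523.364ms=9/2b +841.121ms=3/2b
Σ=6b of 6 (107bpm 3/8) — PASS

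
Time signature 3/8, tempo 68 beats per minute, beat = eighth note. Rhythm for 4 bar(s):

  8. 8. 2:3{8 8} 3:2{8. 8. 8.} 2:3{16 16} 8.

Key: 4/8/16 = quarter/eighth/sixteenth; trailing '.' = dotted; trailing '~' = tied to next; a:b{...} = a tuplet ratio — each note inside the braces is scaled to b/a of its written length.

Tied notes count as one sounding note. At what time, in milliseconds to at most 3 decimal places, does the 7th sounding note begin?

note 7 onset = 8b = 7058.824ms

1. 0.0ms @ 0 + 1323.529ms (3/2)
2. 1323.529ms @ 3/2 + 1323.529ms (3/2)
3. 2647.059ms @ 3 + 1323.529ms (3/2)
4. 3970.588ms @ 9/2 + 1323.529ms (3/2)
5. 5294.118ms @ 6 + 882.353ms (1)
6. 6176.471ms @ 7 + 882.353ms (1)
7. 7058.824ms @ 8 + 882.353ms (1)
8. 7941.176ms @ 9 + 661.765ms (3/4)
9. 8602.941ms @ 39/4 + 661.765ms (3/4)
10. 9264.706ms @ 21/2 + 1323.529ms (3/2)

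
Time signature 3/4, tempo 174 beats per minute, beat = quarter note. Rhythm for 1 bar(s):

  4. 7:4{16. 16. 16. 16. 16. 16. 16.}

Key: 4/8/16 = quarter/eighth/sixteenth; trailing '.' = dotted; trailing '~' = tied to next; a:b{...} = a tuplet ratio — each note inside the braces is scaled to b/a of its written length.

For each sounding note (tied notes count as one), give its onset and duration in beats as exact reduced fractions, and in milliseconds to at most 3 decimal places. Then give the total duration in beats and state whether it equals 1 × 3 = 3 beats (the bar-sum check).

1) 0.0ms=0b +517.241ms=3/2b
2) 517.241ms=3/2b +73.892ms=3/14b
3) 591.133ms=12/7b +73.892ms=3/14b
4) 665.025ms=27/14b +73.892ms=3/14b
5) 738.916ms=15/7b +73.892ms=3/14b
6) 812.808ms=33/14b +73.892ms=3/14b
7) 886.7ms=18/7b +73.892ms=3/14b
8) 960.591ms=39/14b +73.892ms=3/14b
Σ=3b of 3 (174bpm 3/4) — PASS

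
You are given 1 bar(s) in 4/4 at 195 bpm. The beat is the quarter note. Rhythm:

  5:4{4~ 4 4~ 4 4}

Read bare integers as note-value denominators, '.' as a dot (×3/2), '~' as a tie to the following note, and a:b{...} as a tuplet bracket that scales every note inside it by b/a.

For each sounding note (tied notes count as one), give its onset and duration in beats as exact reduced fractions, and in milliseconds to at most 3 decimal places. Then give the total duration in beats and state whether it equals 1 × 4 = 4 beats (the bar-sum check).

1) 0.0ms=0b +492.308ms=8/5b
2) 492.308ms=8/5b +492.308ms=8/5b
3) 984.615ms=16/5b +246.154ms=4/5b
Σ=4b of 4 (195bpm 4/4) — PASS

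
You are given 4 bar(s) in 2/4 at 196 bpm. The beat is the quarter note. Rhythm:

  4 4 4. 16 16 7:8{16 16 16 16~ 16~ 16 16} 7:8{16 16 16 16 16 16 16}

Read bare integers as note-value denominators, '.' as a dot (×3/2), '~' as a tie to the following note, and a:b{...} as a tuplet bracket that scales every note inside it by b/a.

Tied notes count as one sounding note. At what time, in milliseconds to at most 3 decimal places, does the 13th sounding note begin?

note 13 onset = 46/7b = 2011.662ms

1. 0.0ms @ 0 + 306.122ms (1)
2. 306.122ms @ 1 + 306.122ms (1)
3. 612.245ms @ 2 + 459.184ms (3/2)
4. 1071.429ms @ 7/2 + 76.531ms (1/4)
5. 1147.959ms @ 15/4 + 76.531ms (1/4)
6. 1224.49ms @ 4 + 87.464ms (2/7)
7. 1311.953ms @ 30/7 + 87.464ms (2/7)
8. 1399.417ms @ 32/7 + 87.464ms (2/7)
9. 1486.88ms @ 34/7 + 262.391ms (6/7)
10. 1749.271ms @ 40/7 + 87.464ms (2/7)
11. 1836.735ms @ 6 + 87.464ms (2/7)
12. 1924.198ms @ 44/7 + 87.464ms (2/7)
13. 2011.662ms @ 46/7 + 87.464ms (2/7)
14. 2099.125ms @ 48/7 + 87.464ms (2/7)
15. 2186.589ms @ 50/7 + 87.464ms (2/7)
16. 2274.052ms @ 52/7 + 87.464ms (2/7)
17. 2361.516ms @ 54/7 + 87.464ms (2/7)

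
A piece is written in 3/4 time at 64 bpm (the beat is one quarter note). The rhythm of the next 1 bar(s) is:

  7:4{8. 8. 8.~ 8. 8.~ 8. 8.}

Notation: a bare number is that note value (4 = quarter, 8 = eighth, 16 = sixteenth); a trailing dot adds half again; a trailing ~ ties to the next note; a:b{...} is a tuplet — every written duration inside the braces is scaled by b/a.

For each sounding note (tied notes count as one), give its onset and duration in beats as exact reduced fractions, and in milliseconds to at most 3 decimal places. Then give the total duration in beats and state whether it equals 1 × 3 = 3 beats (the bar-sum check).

1) 0.0ms=0b +401.786ms=3/7b
2) 401.786ms=3/7b +401.786ms=3/7b
3) 803.571ms=6/7b +803.571ms=6/7b
4) 1607.143ms=12/7b +803.571ms=6/7b
5) 2410.714ms=18/7b +401.786ms=3/7b
Σ=3b of 3 (64bpm 3/4) — PASS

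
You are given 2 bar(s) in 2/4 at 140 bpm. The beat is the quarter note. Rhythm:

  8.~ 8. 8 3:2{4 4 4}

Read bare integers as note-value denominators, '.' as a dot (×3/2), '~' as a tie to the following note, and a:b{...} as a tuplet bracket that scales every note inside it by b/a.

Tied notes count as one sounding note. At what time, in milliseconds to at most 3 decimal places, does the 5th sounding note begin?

note 5 onset = 10/3b = 1428.571ms

1. 0.0ms @ 0 + 642.857ms (3/2)
2. 642.857ms @ 3/2 + 214.286ms (1/2)
3. 857.143ms @ 2 + 285.714ms (2/3)
4. 1142.857ms @ 8/3 + 285.714ms (2/3)
5. 1428.571ms @ 10/3 + 285.714ms (2/3)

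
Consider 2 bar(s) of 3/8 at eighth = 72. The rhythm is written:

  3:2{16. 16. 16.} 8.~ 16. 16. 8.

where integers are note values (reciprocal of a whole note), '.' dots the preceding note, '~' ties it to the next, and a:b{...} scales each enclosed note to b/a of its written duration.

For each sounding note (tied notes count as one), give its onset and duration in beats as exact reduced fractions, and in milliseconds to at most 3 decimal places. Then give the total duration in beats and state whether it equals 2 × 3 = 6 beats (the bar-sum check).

1) 0.0ms=0b +416.667ms=1/2b
2) 416.667ms=1/2b +416.667ms=1/2b
3) 833.333ms=1b +416.667ms=1/2b
4) 1250.0ms=3/2b +1875.0ms=9/4b
5) 3125.0ms=15/4b +625.0ms=3/4b
6) 3750.0ms=9/2b +1250.0ms=3/2b
Σ=6b of 6 (72bpm 3/8) — PASS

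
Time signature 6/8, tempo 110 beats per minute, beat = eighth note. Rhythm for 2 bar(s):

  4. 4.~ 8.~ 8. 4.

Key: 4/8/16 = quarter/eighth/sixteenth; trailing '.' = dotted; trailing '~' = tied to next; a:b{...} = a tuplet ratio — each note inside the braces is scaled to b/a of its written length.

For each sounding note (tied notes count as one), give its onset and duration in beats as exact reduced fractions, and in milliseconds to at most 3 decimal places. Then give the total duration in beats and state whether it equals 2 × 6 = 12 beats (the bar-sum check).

1) 0.0ms=0b +1636.364ms=3b
2) 1636.364ms=3b +3272.727ms=6b
3) 4909.091ms=9b +1636.364ms=3b
Σ=12b of 12 (110bpm 6/8) — PASS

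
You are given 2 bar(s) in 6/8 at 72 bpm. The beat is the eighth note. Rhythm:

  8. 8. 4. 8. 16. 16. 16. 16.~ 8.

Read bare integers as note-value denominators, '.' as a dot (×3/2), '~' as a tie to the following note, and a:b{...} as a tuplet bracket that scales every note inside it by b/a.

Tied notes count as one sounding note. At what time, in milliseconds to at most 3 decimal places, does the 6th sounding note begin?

1. 0.0ms @ 0 + 1250.0ms (3/2)
2. 1250.0ms @ 3/2 + 1250.0ms (3/2)
3. 2500.0ms @ 3 + 2500.0ms (3)
4. 5000.0ms @ 6 + 1250.0ms (3/2)
5. 6250.0ms @ 15/2 + 625.0ms (3/4)
6. 6875.0ms @ 33/4 + 625.0ms (3/4)
7. 7500.0ms @ 9 + 625.0ms (3/4)
8. 8125.0ms @ 39/4 + 1875.0ms (9/4)

note 6 onset = 33/4b = 6875.0ms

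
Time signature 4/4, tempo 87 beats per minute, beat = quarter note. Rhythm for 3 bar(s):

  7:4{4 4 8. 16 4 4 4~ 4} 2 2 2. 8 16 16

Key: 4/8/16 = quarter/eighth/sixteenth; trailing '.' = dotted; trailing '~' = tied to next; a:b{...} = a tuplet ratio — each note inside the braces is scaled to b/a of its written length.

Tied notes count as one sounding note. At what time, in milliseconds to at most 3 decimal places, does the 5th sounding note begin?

note 5 onset = 12/7b = 1182.266ms

1. 0.0ms @ 0 + 394.089ms (4/7)
2. 394.089ms @ 4/7 + 394.089ms (4/7)
3. 788.177ms @ 8/7 + 295.567ms (3/7)
4. 1083.744ms @ 11/7 + 98.522ms (1/7)
5. 1182.266ms @ 12/7 + 394.089ms (4/7)
6. 1576.355ms @ 16/7 + 394.089ms (4/7)
7. 1970.443ms @ 20/7 + 788.177ms (8/7)
8. 2758.621ms @ 4 + 1379.31ms (2)
9. 4137.931ms @ 6 + 1379.31ms (2)
10. 5517.241ms @ 8 + 2068.966ms (3)
11. 7586.207ms @ 11 + 344.828ms (1/2)
12. 7931.034ms @ 23/2 + 172.414ms (1/4)
13. 8103.448ms @ 47/4 + 172.414ms (1/4)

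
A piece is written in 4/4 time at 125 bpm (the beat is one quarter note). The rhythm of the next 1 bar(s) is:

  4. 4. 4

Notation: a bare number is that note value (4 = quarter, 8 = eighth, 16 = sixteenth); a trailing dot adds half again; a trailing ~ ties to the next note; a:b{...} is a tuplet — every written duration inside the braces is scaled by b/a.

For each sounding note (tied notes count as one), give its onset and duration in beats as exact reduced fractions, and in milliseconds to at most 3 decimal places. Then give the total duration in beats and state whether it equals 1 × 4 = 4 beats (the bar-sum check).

1) 0.0ms=0b +720.0ms=3/2b
2) 720.0ms=3/2b +720.0ms=3/2b
3) 1440.0ms=3b +480.0ms=1b
Σ=4b of 4 (125bpm 4/4) — PASS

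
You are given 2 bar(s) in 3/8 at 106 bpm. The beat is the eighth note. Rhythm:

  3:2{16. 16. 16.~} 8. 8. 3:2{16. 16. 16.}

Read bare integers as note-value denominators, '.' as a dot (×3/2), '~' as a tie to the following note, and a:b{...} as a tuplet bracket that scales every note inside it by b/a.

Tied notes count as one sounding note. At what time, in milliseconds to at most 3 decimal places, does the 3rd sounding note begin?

note 3 onset = 1b = 566.038ms

1. 0.0ms @ 0 + 283.019ms (1/2)
2. 283.019ms @ 1/2 + 283.019ms (1/2)
3. 566.038ms @ 1 + 1132.075ms (2)
4. 1698.113ms @ 3 + 849.057ms (3/2)
5. 2547.17ms @ 9/2 + 283.019ms (1/2)
6. 2830.189ms @ 5 + 283.019ms (1/2)
7. 3113.208ms @ 11/2 + 283.019ms (1/2)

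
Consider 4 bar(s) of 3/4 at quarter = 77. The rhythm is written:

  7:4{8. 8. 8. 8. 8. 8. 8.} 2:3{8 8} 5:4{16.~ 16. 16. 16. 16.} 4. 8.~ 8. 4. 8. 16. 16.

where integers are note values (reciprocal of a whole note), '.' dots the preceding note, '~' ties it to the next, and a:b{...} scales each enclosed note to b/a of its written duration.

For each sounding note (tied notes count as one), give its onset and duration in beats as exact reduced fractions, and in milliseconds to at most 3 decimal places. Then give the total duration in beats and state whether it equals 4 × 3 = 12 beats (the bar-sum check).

1) 0.0ms=0b +333.952ms=3/7b
2) 333.952ms=3/7b +333.952ms=3/7b
3) 667.904ms=6/7b +333.952ms=3/7b
4) 1001.855ms=9/7b +333.952ms=3/7b
5) 1335.807ms=12/7b +333.952ms=3/7b
6) 1669.759ms=15/7b +333.952ms=3/7b
7) 2003.711ms=18/7b +333.952ms=3/7b
8) 2337.662ms=3b +584.416ms=3/4b
9) 2922.078ms=15/4b +584.416ms=3/4b
10) 3506.494ms=9/2b +467.532ms=3/5b
11) 3974.026ms=51/10b +233.766ms=3/10b
12) 4207.792ms=27/5b +233.766ms=3/10b
13) 4441.558ms=57/10b +233.766ms=3/10b
14) 4675.325ms=6b +1168.831ms=3/2b
15) 5844.156ms=15/2b +1168.831ms=3/2b
16) 7012.987ms=9b +1168.831ms=3/2b
17) 8181.818ms=21/2b +584.416ms=3/4b
18) 8766.234ms=45/4b +292.208ms=3/8b
19) 9058.442ms=93/8b +292.208ms=3/8b
Σ=12b of 12 (77bpm 3/4) — PASS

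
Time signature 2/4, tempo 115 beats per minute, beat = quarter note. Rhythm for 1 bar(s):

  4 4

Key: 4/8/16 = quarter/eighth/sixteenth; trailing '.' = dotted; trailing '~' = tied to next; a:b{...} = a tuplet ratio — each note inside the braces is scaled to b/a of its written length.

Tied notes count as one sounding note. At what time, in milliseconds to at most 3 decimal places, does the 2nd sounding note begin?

note 2 onset = 1b = 521.739ms

1. 0.0ms @ 0 + 521.739ms (1)
2. 521.739ms @ 1 + 521.739ms (1)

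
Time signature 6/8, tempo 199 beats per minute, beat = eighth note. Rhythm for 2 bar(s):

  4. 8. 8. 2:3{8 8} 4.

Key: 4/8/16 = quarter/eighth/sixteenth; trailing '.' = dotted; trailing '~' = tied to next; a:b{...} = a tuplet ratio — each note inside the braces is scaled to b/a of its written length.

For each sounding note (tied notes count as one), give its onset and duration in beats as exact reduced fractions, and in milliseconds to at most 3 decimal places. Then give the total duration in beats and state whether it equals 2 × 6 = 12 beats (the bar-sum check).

1) 0.0ms=0b +904.523ms=3b
2) 904.523ms=3b +452.261ms=3/2b
3) 1356.784ms=9/2b +452.261ms=3/2b
4) 1809.045ms=6b +452.261ms=3/2b
5) 2261.307ms=15/2b +452.261ms=3/2b
6) 2713.568ms=9b +904.523ms=3b
Σ=12b of 12 (199bpm 6/8) — PASS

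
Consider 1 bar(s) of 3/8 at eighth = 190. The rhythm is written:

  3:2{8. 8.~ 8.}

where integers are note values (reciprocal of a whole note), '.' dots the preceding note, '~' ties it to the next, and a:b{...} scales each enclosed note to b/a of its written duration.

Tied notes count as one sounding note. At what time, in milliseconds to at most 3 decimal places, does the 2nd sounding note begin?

note 2 onset = 1b = 315.789ms

1. 0.0ms @ 0 + 315.789ms (1)
2. 315.789ms @ 1 + 631.579ms (2)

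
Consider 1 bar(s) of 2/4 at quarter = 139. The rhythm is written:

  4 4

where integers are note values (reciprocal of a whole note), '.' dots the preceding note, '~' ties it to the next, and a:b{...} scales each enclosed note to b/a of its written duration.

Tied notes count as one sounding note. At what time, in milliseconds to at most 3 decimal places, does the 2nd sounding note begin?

1. 0.0ms @ 0 + 431.655ms (1)
2. 431.655ms @ 1 + 431.655ms (1)

note 2 onset = 1b = 431.655ms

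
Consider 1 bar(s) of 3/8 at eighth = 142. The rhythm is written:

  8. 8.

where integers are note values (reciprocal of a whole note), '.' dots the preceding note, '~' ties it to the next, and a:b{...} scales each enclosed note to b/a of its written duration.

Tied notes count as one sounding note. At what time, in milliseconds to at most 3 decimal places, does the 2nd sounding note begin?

note 2 onset = 3/2b = 633.803ms

1. 0.0ms @ 0 + 633.803ms (3/2)
2. 633.803ms @ 3/2 + 633.803ms (3/2)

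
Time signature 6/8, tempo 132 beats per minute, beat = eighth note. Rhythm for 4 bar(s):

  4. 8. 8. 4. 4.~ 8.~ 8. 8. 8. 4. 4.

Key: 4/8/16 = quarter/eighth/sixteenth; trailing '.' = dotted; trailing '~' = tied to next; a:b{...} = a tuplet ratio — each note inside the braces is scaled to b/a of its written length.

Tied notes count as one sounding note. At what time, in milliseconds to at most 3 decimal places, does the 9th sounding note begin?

1. 0.0ms @ 0 + 1363.636ms (3)
2. 1363.636ms @ 3 + 681.818ms (3/2)
3. 2045.455ms @ 9/2 + 681.818ms (3/2)
4. 2727.273ms @ 6 + 1363.636ms (3)
5. 4090.909ms @ 9 + 2727.273ms (6)
6. 6818.182ms @ 15 + 681.818ms (3/2)
7. 7500.0ms @ 33/2 + 681.818ms (3/2)
8. 8181.818ms @ 18 + 1363.636ms (3)
9. 9545.455ms @ 21 + 1363.636ms (3)

note 9 onset = 21b = 9545.455ms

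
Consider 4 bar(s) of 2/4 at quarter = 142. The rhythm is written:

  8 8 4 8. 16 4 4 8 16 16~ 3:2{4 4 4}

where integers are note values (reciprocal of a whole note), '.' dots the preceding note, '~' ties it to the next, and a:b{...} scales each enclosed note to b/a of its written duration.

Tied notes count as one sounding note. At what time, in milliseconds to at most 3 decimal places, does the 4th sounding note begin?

1. 0.0ms @ 0 + 211.268ms (1/2)
2. 211.268ms @ 1/2 + 211.268ms (1/2)
3. 422.535ms @ 1 + 422.535ms (1)
4. 845.07ms @ 2 + 316.901ms (3/4)
5. 1161.972ms @ 11/4 + 105.634ms (1/4)
6. 1267.606ms @ 3 + 422.535ms (1)
7. 1690.141ms @ 4 + 422.535ms (1)
8. 2112.676ms @ 5 + 211.268ms (1/2)
9. 2323.944ms @ 11/2 + 105.634ms (1/4)
10. 2429.577ms @ 23/4 + 387.324ms (11/12)
11. 2816.901ms @ 20/3 + 281.69ms (2/3)
12. 3098.592ms @ 22/3 + 281.69ms (2/3)

note 4 onset = 2b = 845.07ms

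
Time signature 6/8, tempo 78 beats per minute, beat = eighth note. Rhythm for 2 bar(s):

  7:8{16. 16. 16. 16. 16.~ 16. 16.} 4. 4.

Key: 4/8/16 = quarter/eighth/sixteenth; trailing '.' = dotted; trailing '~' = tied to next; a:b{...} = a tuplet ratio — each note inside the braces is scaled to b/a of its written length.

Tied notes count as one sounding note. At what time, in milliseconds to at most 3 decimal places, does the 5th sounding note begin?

1. 0.0ms @ 0 + 659.341ms (6/7)
2. 659.341ms @ 6/7 + 659.341ms (6/7)
3. 1318.681ms @ 12/7 + 659.341ms (6/7)
4. 1978.022ms @ 18/7 + 659.341ms (6/7)
5. 2637.363ms @ 24/7 + 1318.681ms (12/7)
6. 3956.044ms @ 36/7 + 659.341ms (6/7)
7. 4615.385ms @ 6 + 2307.692ms (3)
8. 6923.077ms @ 9 + 2307.692ms (3)

note 5 onset = 24/7b = 2637.363ms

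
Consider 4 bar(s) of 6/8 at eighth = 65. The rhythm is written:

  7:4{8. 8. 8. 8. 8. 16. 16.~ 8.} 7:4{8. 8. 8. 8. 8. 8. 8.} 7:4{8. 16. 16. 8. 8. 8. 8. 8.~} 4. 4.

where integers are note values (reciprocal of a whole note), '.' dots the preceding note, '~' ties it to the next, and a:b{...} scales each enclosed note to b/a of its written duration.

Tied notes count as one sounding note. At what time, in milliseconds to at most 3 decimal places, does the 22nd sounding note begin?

1. 0.0ms @ 0 + 791.209ms (6/7)
2. 791.209ms @ 6/7 + 791.209ms (6/7)
3. 1582.418ms @ 12/7 + 791.209ms (6/7)
4. 2373.626ms @ 18/7 + 791.209ms (6/7)
5. 3164.835ms @ 24/7 + 791.209ms (6/7)
6. 3956.044ms @ 30/7 + 395.604ms (3/7)
7. 4351.648ms @ 33/7 + 1186.813ms (9/7)
8. 5538.462ms @ 6 + 791.209ms (6/7)
9. 6329.67ms @ 48/7 + 791.209ms (6/7)
10. 7120.879ms @ 54/7 + 791.209ms (6/7)
11. 7912.088ms @ 60/7 + 791.209ms (6/7)
12. 8703.297ms @ 66/7 + 791.209ms (6/7)
13. 9494.505ms @ 72/7 + 791.209ms (6/7)
14. 10285.714ms @ 78/7 + 791.209ms (6/7)
15. 11076.923ms @ 12 + 791.209ms (6/7)
16. 11868.132ms @ 90/7 + 395.604ms (3/7)
17. 12263.736ms @ 93/7 + 395.604ms (3/7)
18. 12659.341ms @ 96/7 + 791.209ms (6/7)
19. 13450.549ms @ 102/7 + 791.209ms (6/7)
20. 14241.758ms @ 108/7 + 791.209ms (6/7)
21. 15032.967ms @ 114/7 + 791.209ms (6/7)
22. 15824.176ms @ 120/7 + 3560.44ms (27/7)
23. 19384.615ms @ 21 + 2769.231ms (3)

note 22 onset = 120/7b = 15824.176ms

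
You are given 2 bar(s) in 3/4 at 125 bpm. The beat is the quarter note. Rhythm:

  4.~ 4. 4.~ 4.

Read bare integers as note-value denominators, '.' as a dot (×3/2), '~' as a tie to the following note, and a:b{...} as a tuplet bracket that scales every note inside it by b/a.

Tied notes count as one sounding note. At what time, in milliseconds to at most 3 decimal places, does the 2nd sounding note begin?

1. 0.0ms @ 0 + 1440.0ms (3)
2. 1440.0ms @ 3 + 1440.0ms (3)

note 2 onset = 3b = 1440.0ms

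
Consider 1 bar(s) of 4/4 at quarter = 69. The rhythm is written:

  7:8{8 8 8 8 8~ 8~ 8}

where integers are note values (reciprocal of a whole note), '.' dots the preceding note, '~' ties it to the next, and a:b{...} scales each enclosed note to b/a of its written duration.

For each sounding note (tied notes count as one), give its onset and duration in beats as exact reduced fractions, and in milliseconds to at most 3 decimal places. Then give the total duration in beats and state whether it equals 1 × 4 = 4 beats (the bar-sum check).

1) 0.0ms=0b +496.894ms=4/7b
2) 496.894ms=4/7b +496.894ms=4/7b
3) 993.789ms=8/7b +496.894ms=4/7b
4) 1490.683ms=12/7b +496.894ms=4/7b
5) 1987.578ms=16/7b +1490.683ms=12/7b
Σ=4b of 4 (69bpm 4/4) — PASS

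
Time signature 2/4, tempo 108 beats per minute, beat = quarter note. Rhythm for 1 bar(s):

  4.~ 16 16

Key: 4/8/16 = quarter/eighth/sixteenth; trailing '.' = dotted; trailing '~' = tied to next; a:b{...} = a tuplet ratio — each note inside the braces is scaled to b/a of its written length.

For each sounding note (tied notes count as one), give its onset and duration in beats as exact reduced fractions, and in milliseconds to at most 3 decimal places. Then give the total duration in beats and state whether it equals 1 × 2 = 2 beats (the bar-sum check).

1) 0.0ms=0b +972.222ms=7/4b
2) 972.222ms=7/4b +138.889ms=1/4b
Σ=2b of 2 (108bpm 2/4) — PASS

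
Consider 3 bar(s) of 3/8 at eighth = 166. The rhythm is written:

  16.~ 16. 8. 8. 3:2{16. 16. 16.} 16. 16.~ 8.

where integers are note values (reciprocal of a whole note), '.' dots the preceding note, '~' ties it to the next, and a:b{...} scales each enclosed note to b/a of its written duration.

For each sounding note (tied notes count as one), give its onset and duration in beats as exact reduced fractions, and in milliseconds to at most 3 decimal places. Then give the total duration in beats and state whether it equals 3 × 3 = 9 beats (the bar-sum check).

1) 0.0ms=0b +542.169ms=3/2b
2) 542.169ms=3/2b +542.169ms=3/2b
3) 1084.337ms=3b +542.169ms=3/2b
4) 1626.506ms=9/2b +180.723ms=1/2b
5) 1807.229ms=5b +180.723ms=1/2b
6) 1987.952ms=11/2b +180.723ms=1/2b
7) 2168.675ms=6b +271.084ms=3/4b
8) 2439.759ms=27/4b +813.253ms=9/4b
Σ=9b of 9 (166bpm 3/8) — PASS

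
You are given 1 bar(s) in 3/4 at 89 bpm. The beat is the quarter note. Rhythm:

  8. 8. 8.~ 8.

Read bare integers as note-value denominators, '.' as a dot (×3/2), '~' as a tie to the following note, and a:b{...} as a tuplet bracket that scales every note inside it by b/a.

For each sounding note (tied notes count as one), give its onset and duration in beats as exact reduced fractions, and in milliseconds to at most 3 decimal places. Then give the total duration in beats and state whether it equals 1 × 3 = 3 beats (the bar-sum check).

1) 0.0ms=0b +505.618ms=3/4b
2) 505.618ms=3/4b +505.618ms=3/4b
3) 1011.236ms=3/2b +1011.236ms=3/2b
Σ=3b of 3 (89bpm 3/4) — PASS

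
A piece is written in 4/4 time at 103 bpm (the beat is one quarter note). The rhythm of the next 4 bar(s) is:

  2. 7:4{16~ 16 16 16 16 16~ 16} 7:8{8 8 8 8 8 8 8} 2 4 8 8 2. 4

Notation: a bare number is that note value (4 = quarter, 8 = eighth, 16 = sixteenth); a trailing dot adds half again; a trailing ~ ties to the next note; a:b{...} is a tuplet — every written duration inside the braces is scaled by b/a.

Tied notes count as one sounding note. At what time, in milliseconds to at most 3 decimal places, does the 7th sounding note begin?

1. 0.0ms @ 0 + 1747.573ms (3)
2. 1747.573ms @ 3 + 166.436ms (2/7)
3. 1914.008ms @ 23/7 + 83.218ms (1/7)
4. 1997.226ms @ 24/7 + 83.218ms (1/7)
5. 2080.444ms @ 25/7 + 83.218ms (1/7)
6. 2163.662ms @ 26/7 + 166.436ms (2/7)
7. 2330.097ms @ 4 + 332.871ms (4/7)
8. 2662.968ms @ 32/7 + 332.871ms (4/7)
9. 2995.839ms @ 36/7 + 332.871ms (4/7)
10. 3328.71ms @ 40/7 + 332.871ms (4/7)
11. 3661.581ms @ 44/7 + 332.871ms (4/7)
12. 3994.452ms @ 48/7 + 332.871ms (4/7)
13. 4327.323ms @ 52/7 + 332.871ms (4/7)
14. 4660.194ms @ 8 + 1165.049ms (2)
15. 5825.243ms @ 10 + 582.524ms (1)
16. 6407.767ms @ 11 + 291.262ms (1/2)
17. 6699.029ms @ 23/2 + 291.262ms (1/2)
18. 6990.291ms @ 12 + 1747.573ms (3)
19. 8737.864ms @ 15 + 582.524ms (1)

note 7 onset = 4b = 2330.097ms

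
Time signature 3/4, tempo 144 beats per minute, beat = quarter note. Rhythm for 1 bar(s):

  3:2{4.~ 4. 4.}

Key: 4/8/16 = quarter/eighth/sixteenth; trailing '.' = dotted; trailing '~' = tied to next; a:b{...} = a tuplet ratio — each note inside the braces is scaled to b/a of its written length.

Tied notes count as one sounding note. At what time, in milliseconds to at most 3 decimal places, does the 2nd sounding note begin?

1. 0.0ms @ 0 + 833.333ms (2)
2. 833.333ms @ 2 + 416.667ms (1)

note 2 onset = 2b = 833.333ms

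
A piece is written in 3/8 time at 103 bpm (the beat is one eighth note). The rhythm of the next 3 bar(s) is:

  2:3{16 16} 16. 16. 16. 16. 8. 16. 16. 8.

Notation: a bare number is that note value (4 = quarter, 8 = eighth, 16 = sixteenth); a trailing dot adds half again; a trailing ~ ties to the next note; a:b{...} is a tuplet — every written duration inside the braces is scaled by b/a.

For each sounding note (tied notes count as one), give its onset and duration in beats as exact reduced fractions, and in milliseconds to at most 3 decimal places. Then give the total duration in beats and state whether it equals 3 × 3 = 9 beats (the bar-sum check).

1) 0.0ms=0b +436.893ms=3/4b
2) 436.893ms=3/4b +436.893ms=3/4b
3) 873.786ms=3/2b +436.893ms=3/4b
4) 1310.68ms=9/4b +436.893ms=3/4b
5) 1747.573ms=3b +436.893ms=3/4b
6) 2184.466ms=15/4b +436.893ms=3/4b
7) 2621.359ms=9/2b +873.786ms=3/2b
8) 3495.146ms=6b +436.893ms=3/4b
9) 3932.039ms=27/4b +436.893ms=3/4b
10) 4368.932ms=15/2b +873.786ms=3/2b
Σ=9b of 9 (103bpm 3/8) — PASS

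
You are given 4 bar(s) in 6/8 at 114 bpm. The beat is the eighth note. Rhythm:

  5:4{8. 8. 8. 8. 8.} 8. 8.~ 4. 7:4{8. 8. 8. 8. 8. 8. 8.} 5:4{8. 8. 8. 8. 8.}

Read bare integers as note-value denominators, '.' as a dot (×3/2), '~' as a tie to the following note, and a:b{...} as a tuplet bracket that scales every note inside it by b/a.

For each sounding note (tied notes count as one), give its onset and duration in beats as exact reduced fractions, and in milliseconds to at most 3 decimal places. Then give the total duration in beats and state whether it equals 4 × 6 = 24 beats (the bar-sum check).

1) 0.0ms=0b +631.579ms=6/5b
2) 631.579ms=6/5b +631.579ms=6/5b
3) 1263.158ms=12/5b +631.579ms=6/5b
4) 1894.737ms=18/5b +631.579ms=6/5b
5) 2526.316ms=24/5b +631.579ms=6/5b
6) 3157.895ms=6b +789.474ms=3/2b
7) 3947.368ms=15/2b +2368.421ms=9/2b
8) 6315.789ms=12b +451.128ms=6/7b
9) 6766.917ms=90/7b +451.128ms=6/7b
10) 7218.045ms=96/7b +451.128ms=6/7b
11) 7669.173ms=102/7b +451.128ms=6/7b
12) 8120.301ms=108/7b +451.128ms=6/7b
13) 8571.429ms=114/7b +451.128ms=6/7b
14) 9022.556ms=120/7b +451.128ms=6/7b
15) 9473.684ms=18b +631.579ms=6/5b
16) 10105.263ms=96/5b +631.579ms=6/5b
17) 10736.842ms=102/5b +631.579ms=6/5b
18) 11368.421ms=108/5b +631.579ms=6/5b
19) 12000.0ms=114/5b +631.579ms=6/5b
Σ=24b of 24 (114bpm 6/8) — PASS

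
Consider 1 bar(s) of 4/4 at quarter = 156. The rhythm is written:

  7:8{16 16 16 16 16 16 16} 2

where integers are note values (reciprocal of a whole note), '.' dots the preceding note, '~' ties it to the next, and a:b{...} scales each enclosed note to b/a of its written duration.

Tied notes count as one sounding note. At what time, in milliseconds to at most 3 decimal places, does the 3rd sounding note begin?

1. 0.0ms @ 0 + 109.89ms (2/7)
2. 109.89ms @ 2/7 + 109.89ms (2/7)
3. 219.78ms @ 4/7 + 109.89ms (2/7)
4. 329.67ms @ 6/7 + 109.89ms (2/7)
5. 439.56ms @ 8/7 + 109.89ms (2/7)
6. 549.451ms @ 10/7 + 109.89ms (2/7)
7. 659.341ms @ 12/7 + 109.89ms (2/7)
8. 769.231ms @ 2 + 769.231ms (2)

note 3 onset = 4/7b = 219.78ms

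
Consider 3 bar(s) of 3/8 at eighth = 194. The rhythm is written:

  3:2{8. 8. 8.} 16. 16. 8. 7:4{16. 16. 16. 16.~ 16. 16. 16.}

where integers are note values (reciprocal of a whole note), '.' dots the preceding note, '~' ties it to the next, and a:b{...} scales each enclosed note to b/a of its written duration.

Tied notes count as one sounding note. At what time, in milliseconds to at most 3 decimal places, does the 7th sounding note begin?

note 7 onset = 6b = 1855.67ms

1. 0.0ms @ 0 + 309.278ms (1)
2. 309.278ms @ 1 + 309.278ms (1)
3. 618.557ms @ 2 + 309.278ms (1)
4. 927.835ms @ 3 + 231.959ms (3/4)
5. 1159.794ms @ 15/4 + 231.959ms (3/4)
6. 1391.753ms @ 9/2 + 463.918ms (3/2)
7. 1855.67ms @ 6 + 132.548ms (3/7)
8. 1988.218ms @ 45/7 + 132.548ms (3/7)
9. 2120.766ms @ 48/7 + 132.548ms (3/7)
10. 2253.314ms @ 51/7 + 265.096ms (6/7)
11. 2518.409ms @ 57/7 + 132.548ms (3/7)
12. 2650.957ms @ 60/7 + 132.548ms (3/7)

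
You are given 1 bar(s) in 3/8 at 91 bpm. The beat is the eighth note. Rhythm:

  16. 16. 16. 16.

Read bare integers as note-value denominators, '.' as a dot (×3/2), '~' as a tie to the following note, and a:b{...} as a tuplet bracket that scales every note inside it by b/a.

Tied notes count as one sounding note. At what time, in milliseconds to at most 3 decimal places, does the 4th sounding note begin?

1. 0.0ms @ 0 + 494.505ms (3/4)
2. 494.505ms @ 3/4 + 494.505ms (3/4)
3. 989.011ms @ 3/2 + 494.505ms (3/4)
4. 1483.516ms @ 9/4 + 494.505ms (3/4)

note 4 onset = 9/4b = 1483.516ms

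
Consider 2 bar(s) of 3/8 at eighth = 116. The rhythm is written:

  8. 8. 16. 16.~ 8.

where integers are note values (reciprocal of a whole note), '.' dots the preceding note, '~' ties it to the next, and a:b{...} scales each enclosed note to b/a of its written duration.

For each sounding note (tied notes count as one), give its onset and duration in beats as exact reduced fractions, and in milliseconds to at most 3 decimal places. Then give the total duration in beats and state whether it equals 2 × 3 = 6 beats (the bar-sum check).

1) 0.0ms=0b +775.862ms=3/2b
2) 775.862ms=3/2b +775.862ms=3/2b
3) 1551.724ms=3b +387.931ms=3/4b
4) 1939.655ms=15/4b +1163.793ms=9/4b
Σ=6b of 6 (116bpm 3/8) — PASS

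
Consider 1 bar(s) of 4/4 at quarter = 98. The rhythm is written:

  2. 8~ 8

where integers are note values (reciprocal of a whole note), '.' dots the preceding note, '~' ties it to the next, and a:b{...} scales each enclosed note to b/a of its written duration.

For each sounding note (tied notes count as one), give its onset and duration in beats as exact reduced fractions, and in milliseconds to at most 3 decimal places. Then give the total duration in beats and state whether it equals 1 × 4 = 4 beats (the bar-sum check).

1) 0.0ms=0b +1836.735ms=3b
2) 1836.735ms=3b +612.245ms=1b
Σ=4b of 4 (98bpm 4/4) — PASS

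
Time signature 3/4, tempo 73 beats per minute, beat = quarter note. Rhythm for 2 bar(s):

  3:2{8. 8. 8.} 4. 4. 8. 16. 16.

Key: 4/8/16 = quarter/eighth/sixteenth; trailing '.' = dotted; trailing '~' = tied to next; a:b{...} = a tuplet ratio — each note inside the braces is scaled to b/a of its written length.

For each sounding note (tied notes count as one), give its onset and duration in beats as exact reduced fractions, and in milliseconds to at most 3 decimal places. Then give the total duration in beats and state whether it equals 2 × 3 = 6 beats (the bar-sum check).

1) 0.0ms=0b +410.959ms=1/2b
2) 410.959ms=1/2b +410.959ms=1/2b
3) 821.918ms=1b +410.959ms=1/2b
4) 1232.877ms=3/2b +1232.877ms=3/2b
5) 2465.753ms=3b +1232.877ms=3/2b
6) 3698.63ms=9/2b +616.438ms=3/4b
7) 4315.068ms=21/4b +308.219ms=3/8b
8) 4623.288ms=45/8b +308.219ms=3/8b
Σ=6b of 6 (73bpm 3/4) — PASS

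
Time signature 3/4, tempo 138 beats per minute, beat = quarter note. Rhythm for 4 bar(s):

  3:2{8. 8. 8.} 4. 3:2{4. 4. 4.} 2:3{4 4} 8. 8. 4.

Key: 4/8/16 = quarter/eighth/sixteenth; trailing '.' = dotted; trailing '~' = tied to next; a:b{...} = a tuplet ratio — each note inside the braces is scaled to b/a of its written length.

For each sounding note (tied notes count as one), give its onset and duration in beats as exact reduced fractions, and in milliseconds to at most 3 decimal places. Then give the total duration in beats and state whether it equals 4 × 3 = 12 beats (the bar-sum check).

1) 0.0ms=0b +217.391ms=1/2b
2) 217.391ms=1/2b +217.391ms=1/2b
3) 434.783ms=1b +217.391ms=1/2b
4) 652.174ms=3/2b +652.174ms=3/2b
5) 1304.348ms=3b +434.783ms=1b
6) 1739.13ms=4b +434.783ms=1b
7) 2173.913ms=5b +434.783ms=1b
8) 2608.696ms=6b +652.174ms=3/2b
9) 3260.87ms=15/2b +652.174ms=3/2b
10) 3913.043ms=9b +326.087ms=3/4b
11) 4239.13ms=39/4b +326.087ms=3/4b
12) 4565.217ms=21/2b +652.174ms=3/2b
Σ=12b of 12 (138bpm 3/4) — PASS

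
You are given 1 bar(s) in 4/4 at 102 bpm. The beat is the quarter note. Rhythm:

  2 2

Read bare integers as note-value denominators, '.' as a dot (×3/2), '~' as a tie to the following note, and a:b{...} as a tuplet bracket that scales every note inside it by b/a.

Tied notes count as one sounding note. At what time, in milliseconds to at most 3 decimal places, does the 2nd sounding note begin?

note 2 onset = 2b = 1176.471ms

1. 0.0ms @ 0 + 1176.471ms (2)
2. 1176.471ms @ 2 + 1176.471ms (2)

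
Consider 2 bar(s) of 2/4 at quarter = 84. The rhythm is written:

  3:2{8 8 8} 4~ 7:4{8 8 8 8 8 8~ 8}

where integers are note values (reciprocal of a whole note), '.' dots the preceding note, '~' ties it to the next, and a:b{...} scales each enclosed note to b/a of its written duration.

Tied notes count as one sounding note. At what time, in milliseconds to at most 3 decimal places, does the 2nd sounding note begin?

note 2 onset = 1/3b = 238.095ms

1. 0.0ms @ 0 + 238.095ms (1/3)
2. 238.095ms @ 1/3 + 238.095ms (1/3)
3. 476.19ms @ 2/3 + 238.095ms (1/3)
4. 714.286ms @ 1 + 918.367ms (9/7)
5. 1632.653ms @ 16/7 + 204.082ms (2/7)
6. 1836.735ms @ 18/7 + 204.082ms (2/7)
7. 2040.816ms @ 20/7 + 204.082ms (2/7)
8. 2244.898ms @ 22/7 + 204.082ms (2/7)
9. 2448.98ms @ 24/7 + 408.163ms (4/7)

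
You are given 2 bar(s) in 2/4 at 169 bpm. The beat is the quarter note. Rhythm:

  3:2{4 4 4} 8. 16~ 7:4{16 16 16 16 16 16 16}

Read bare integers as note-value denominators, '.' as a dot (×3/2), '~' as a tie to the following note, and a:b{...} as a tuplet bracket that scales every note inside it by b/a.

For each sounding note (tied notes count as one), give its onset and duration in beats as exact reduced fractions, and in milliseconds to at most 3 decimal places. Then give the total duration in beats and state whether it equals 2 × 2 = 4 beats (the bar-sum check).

1) 0.0ms=0b +236.686ms=2/3b
2) 236.686ms=2/3b +236.686ms=2/3b
3) 473.373ms=4/3b +236.686ms=2/3b
4) 710.059ms=2b +266.272ms=3/4b
5) 976.331ms=11/4b +139.476ms=11/28b
6) 1115.807ms=22/7b +50.719ms=1/7b
7) 1166.526ms=23/7b +50.719ms=1/7b
8) 1217.244ms=24/7b +50.719ms=1/7b
9) 1267.963ms=25/7b +50.719ms=1/7b
10) 1318.681ms=26/7b +50.719ms=1/7b
11) 1369.4ms=27/7b +50.719ms=1/7b
Σ=4b of 4 (169bpm 2/4) — PASS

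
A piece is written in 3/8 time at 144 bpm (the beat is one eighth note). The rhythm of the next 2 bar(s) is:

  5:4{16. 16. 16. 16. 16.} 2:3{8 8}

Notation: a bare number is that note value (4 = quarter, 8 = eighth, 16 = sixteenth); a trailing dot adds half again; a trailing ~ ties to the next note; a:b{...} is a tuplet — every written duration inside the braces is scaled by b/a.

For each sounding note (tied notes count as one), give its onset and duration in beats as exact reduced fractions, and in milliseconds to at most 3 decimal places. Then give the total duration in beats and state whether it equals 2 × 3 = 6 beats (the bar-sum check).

1) 0.0ms=0b +250.0ms=3/5b
2) 250.0ms=3/5b +250.0ms=3/5b
3) 500.0ms=6/5b +250.0ms=3/5b
4) 750.0ms=9/5b +250.0ms=3/5b
5) 1000.0ms=12/5b +250.0ms=3/5b
6) 1250.0ms=3b +625.0ms=3/2b
7) 1875.0ms=9/2b +625.0ms=3/2b
Σ=6b of 6 (144bpm 3/8) — PASS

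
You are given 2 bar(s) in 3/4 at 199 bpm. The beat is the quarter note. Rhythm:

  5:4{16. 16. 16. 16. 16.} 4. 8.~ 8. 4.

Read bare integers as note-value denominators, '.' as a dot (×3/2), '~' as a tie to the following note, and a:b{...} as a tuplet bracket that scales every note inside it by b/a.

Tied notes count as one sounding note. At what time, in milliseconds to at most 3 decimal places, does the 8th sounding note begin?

1. 0.0ms @ 0 + 90.452ms (3/10)
2. 90.452ms @ 3/10 + 90.452ms (3/10)
3. 180.905ms @ 3/5 + 90.452ms (3/10)
4. 271.357ms @ 9/10 + 90.452ms (3/10)
5. 361.809ms @ 6/5 + 90.452ms (3/10)
6. 452.261ms @ 3/2 + 452.261ms (3/2)
7. 904.523ms @ 3 + 452.261ms (3/2)
8. 1356.784ms @ 9/2 + 452.261ms (3/2)

note 8 onset = 9/2b = 1356.784ms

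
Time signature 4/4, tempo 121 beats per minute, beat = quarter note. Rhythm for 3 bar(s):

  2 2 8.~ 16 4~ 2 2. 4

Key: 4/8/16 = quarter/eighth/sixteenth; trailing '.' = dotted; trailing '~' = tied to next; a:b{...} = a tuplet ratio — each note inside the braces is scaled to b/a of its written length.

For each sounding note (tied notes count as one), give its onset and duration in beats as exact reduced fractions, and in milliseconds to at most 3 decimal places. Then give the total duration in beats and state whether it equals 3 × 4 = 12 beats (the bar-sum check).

1) 0.0ms=0b +991.736ms=2b
2) 991.736ms=2b +991.736ms=2b
3) 1983.471ms=4b +495.868ms=1b
4) 2479.339ms=5b +1487.603ms=3b
5) 3966.942ms=8b +1487.603ms=3b
6) 5454.545ms=11b +495.868ms=1b
Σ=12b of 12 (121bpm 4/4) — PASS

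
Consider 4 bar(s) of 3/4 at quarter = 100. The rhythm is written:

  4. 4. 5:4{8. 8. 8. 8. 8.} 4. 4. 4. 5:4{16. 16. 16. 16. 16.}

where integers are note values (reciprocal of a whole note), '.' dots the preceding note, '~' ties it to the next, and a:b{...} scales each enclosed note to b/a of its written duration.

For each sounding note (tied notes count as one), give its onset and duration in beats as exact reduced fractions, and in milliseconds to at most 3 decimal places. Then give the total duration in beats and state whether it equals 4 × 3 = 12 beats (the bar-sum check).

1) 0.0ms=0b +900.0ms=3/2b
2) 900.0ms=3/2b +900.0ms=3/2b
3) 1800.0ms=3b +360.0ms=3/5b
4) 2160.0ms=18/5b +360.0ms=3/5b
5) 2520.0ms=21/5b +360.0ms=3/5b
6) 2880.0ms=24/5b +360.0ms=3/5b
7) 3240.0ms=27/5b +360.0ms=3/5b
8) 3600.0ms=6b +900.0ms=3/2b
9) 4500.0ms=15/2b +900.0ms=3/2b
10) 5400.0ms=9b +900.0ms=3/2b
11) 6300.0ms=21/2b +180.0ms=3/10b
12) 6480.0ms=54/5b +180.0ms=3/10b
13) 6660.0ms=111/10b +180.0ms=3/10b
14) 6840.0ms=57/5b +180.0ms=3/10b
15) 7020.0ms=117/10b +180.0ms=3/10b
Σ=12b of 12 (100bpm 3/4) — PASS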